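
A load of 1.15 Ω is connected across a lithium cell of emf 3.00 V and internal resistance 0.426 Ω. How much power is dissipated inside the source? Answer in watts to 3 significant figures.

The internal resistance carries the same current as the load; P_int = I²r.
I = ε / (r + R) = 3.00 / (0.426 + 1.15) = 1.904 A
P_int = I² r = (1.904)² × 0.426 = 1.544 W

1.54 W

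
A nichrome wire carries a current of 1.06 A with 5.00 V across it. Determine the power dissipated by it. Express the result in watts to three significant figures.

5.30 W

Since both terminal voltage and current are stated, P = V I gives the power in one step.
P = 5.00 V × 1.060 A = 5.300 W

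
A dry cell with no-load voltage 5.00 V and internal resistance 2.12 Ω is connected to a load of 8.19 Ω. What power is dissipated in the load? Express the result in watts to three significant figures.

1.93 W

Find the circuit current first, then P = I²R for the load (series elements share I).
I = ε / (r + R) = 5.00 / (2.12 + 8.19) = 0.4850 A
P_load = I² R = (0.4850)² × 8.19 = 1.926 W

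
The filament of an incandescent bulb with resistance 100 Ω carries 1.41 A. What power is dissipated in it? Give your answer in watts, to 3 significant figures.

199 W

With I and R stated, P = I²R applies in one step.
P = (1.410 A)² × 100 Ω = 198.8 W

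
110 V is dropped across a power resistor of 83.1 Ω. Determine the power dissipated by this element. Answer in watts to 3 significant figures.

146 W

V and R are stated; P = V²/R avoids computing the current.
P = (110 V)² / 83.1 Ω = 145.6 W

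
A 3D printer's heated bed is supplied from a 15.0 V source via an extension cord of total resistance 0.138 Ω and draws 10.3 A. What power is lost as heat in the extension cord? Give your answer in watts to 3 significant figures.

The extension cord and load are in series, so the same current flows in both; the loss is I²R_line.
The extension cord carries the full 10.3 A.
P_line = I² R_line = (10.30)² × 0.138 = 14.64 W

14.6 W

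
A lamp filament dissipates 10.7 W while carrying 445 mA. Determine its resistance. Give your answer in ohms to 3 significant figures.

Inverting the appropriate power form: R = P / I².
R = 10.7 / (0.4450)² = 54.03 Ω

54.0 Ω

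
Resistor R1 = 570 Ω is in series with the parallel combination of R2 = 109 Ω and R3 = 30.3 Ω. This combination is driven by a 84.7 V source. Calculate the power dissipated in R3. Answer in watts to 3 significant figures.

0.378 W

Collapse R2‖R3 to a single equivalent, reducing the network to two series elements.
R_p = (109×30.3)/(109+30.3) = 23.71 Ω
R_total = 570 + 23.71 = 593.7 Ω
I = V / R_total = 84.7 / 593.7 = 0.1427 A
Voltage across the parallel pair: V_p = I × R_p = 0.1427 × 23.71 = 3.382 V
R3 sees V_p directly, so P = V_p² / R3.
P_R3 = (3.382)² / 30.3 = 0.3776 W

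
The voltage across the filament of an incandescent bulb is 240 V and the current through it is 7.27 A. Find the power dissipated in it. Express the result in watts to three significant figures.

Since both terminal voltage and current are stated, P = V I gives the power in one step.
P = 240 V × 7.270 A = 1745 W

1740 W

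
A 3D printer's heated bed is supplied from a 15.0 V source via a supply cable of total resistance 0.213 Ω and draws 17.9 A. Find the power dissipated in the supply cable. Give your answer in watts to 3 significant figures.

Line loss is just I²R for the cable — we know both I and R_line directly.
The supply cable carries the full 17.9 A.
P_line = I² R_line = (17.90)² × 0.213 = 68.25 W

68.2 W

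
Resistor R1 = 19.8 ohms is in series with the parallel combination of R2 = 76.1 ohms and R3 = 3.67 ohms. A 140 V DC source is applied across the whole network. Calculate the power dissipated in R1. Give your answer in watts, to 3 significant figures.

715 W

First combine the parallel branches into one equivalent R_p, then R1 + R_p is a series pair.
R_p = (76.1×3.67)/(76.1+3.67) = 3.501 Ω
R_total = 19.8 + 3.501 = 23.30 Ω
I = V / R_total = 140 / 23.30 = 6.008 A
R1 carries the full series current, so P = I²R.
P_R1 = (6.008)² × 19.8 = 714.8 W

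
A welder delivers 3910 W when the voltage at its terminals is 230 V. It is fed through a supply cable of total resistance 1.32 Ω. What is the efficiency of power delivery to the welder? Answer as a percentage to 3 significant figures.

91.1 %

I = P / V = 3910 / 230 = 17.00 A through the supply cable.
P_line = I² R_line = (17.00)² × 1.32 = 381.5 W
P_source = P_load + P_line = 3910 + 381.5 = 4291 W
η = P_load / P_source = 3910 / 4291 = 0.9111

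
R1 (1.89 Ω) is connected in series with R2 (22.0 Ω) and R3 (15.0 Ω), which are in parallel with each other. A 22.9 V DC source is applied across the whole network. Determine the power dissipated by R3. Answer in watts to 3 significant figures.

23.8 W

Replace R2 and R3 with their parallel equivalent so the circuit becomes R1 in series with R_p.
R_p = (22.0×15.0)/(22.0+15.0) = 8.919 Ω
R_total = 1.89 + 8.919 = 10.81 Ω
I = V / R_total = 22.9 / 10.81 = 2.119 A
Voltage across the parallel pair: V_p = I × R_p = 2.119 × 8.919 = 18.90 V
R3 sees V_p directly, so P = V_p² / R3.
P_R3 = (18.90)² / 15.0 = 23.80 W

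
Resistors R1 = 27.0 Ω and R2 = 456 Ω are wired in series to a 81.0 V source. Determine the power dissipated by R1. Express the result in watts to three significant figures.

0.759 W

Every series element carries the same I. Get I from the total resistance, then P = I² × R1.
R_total = 27.0 + 456 = 483.0 Ω
I = V / R_total = 81.0 / 483.0 = 0.1677 A
P_R1 = I² × R1 = (0.1677)² × 27.0 = 0.7593 W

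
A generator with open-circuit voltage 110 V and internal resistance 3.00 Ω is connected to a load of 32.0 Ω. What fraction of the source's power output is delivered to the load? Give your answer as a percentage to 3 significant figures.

91.4 %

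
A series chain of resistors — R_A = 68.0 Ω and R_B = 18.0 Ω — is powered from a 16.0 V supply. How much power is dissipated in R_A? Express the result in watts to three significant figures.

2.35 W

Since the resistors are in series they all carry the loop current I = V/R_total; the power in any one is I²R.
R_total = 68.0 + 18.0 = 86.00 Ω
I = V / R_total = 16.0 / 86.00 = 0.1860 A
P_R_A = I² × R_A = (0.1860)² × 68.0 = 2.354 W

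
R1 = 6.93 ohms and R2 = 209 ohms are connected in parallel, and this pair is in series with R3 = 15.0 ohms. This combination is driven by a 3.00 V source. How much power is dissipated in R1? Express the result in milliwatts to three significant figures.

124 mW

Reduce the parallel combination to a single R_p; the circuit then becomes R_p in series with the remaining resistor.
R_p = (6.93×209)/(6.93+209) = 6.708 Ω
R_total = R_p + 15.0 = 6.708 + 15.0 = 21.71 Ω
I = V / R_total = 3.00 / 21.71 = 0.1382 A
Voltage across the parallel pair: V_p = I × R_p = 0.1382 × 6.708 = 0.9270 V
R1 has V_p across it, so P = V_p²/R1.
P_R1 = (0.9270)² / 6.93 = 0.1240 W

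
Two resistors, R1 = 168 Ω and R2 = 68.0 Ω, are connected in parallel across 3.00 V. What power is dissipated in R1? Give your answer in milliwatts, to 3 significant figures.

Every branch has 3.00 V across it, so for R1 the power is simply V²/R.
P_R1 = V² / R1 = (3.00)² / 168 Ω = 0.05357 W

53.6 mW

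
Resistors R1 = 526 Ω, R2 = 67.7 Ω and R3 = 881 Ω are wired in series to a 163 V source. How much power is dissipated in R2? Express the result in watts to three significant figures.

In a series string the same current flows through every resistor — find that current, then P = I²R for the one we want.
R_total = 526 + 67.7 + 881 = 1475 Ω
I = V / R_total = 163 / 1475 = 0.1105 A
P_R2 = I² × R2 = (0.1105)² × 67.7 = 0.8271 W

0.827 W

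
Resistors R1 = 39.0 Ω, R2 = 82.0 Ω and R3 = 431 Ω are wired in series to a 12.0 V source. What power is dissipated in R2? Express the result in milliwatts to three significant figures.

38.8 mW

The current is common to all series resistors; compute it, then apply P = I²R for the target.
R_total = 39.0 + 82.0 + 431 = 552.0 Ω
I = V / R_total = 12.0 / 552.0 = 0.02174 A
P_R2 = I² × R2 = (0.02174)² × 82.0 = 0.03875 W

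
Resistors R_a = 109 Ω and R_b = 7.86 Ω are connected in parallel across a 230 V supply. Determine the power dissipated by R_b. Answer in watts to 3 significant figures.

6730 W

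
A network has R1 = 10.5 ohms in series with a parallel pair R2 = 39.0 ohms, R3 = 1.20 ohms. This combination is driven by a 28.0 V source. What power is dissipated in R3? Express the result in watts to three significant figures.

6.51 W

Replace R2 and R3 with their parallel equivalent so the circuit becomes R1 in series with R_p.
R_p = (39.0×1.20)/(39.0+1.20) = 1.164 Ω
R_total = 10.5 + 1.164 = 11.66 Ω
I = V / R_total = 28.0 / 11.66 = 2.401 A
Voltage across the parallel pair: V_p = I × R_p = 2.401 × 1.164 = 2.795 V
R3 is across V_p, so use P = V²/R for that branch.
P_R3 = (2.795)² / 1.20 = 6.508 W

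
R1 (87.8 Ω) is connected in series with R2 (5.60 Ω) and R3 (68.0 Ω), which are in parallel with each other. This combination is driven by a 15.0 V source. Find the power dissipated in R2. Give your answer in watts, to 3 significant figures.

0.124 W

Reduce the parallel pair to R_p first; the network is then a simple series string.
R_p = (5.60×68.0)/(5.60+68.0) = 5.174 Ω
R_total = 87.8 + 5.174 = 92.97 Ω
I = V / R_total = 15.0 / 92.97 = 0.1613 A
Voltage across the parallel pair: V_p = I × R_p = 0.1613 × 5.174 = 0.8347 V
R2 is across V_p, so use P = V²/R for that branch.
P_R2 = (0.8347)² / 5.60 = 0.1244 W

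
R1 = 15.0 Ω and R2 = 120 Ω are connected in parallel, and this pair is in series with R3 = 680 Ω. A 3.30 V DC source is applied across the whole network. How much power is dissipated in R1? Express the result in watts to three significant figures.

First find R_p for the parallel pair, then treat R_p + R3 as a series loop.
R_p = (15.0×120)/(15.0+120) = 13.33 Ω
R_total = R_p + 680 = 13.33 + 680 = 693.3 Ω
I = V / R_total = 3.30 / 693.3 = 0.004760 A
Voltage across the parallel pair: V_p = I × R_p = 0.004760 × 13.33 = 0.06346 V
R1 sits across V_p; its power is V_p²/R.
P_R1 = (0.06346)² / 15.0 = 0.0002685 W

0.000268 W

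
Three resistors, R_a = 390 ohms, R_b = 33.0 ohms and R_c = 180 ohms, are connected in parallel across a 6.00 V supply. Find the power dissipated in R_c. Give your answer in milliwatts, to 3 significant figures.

200 mW

Each parallel branch sees the full supply voltage, so P = V²/R applies directly to the target branch.
P_R_c = V² / R_c = (6.00)² / 180 Ω = 0.2000 W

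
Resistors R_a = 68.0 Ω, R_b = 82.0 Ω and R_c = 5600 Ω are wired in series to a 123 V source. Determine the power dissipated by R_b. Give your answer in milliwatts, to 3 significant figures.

Since the resistors are in series they all carry the loop current I = V/R_total; the power in any one is I²R.
R_total = 68.0 + 82.0 + 5600 = 5750 Ω
I = V / R_total = 123 / 5750 = 0.02139 A
P_R_b = I² × R_b = (0.02139)² × 82.0 = 0.03752 W

37.5 mW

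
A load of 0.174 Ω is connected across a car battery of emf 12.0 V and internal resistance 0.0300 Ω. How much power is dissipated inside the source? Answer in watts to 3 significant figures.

The internal resistance carries the same current as the load; P_int = I²r.
I = ε / (r + R) = 12.0 / (0.0300 + 0.174) = 58.82 A
P_int = I² r = (58.82)² × 0.0300 = 103.8 W

104 W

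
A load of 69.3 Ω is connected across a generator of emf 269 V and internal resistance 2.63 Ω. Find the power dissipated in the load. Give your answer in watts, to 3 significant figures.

969 W

With r and R in series, I = ε/(r+R); the load dissipates I²R.
I = ε / (r + R) = 269 / (2.63 + 69.3) = 3.740 A
P_load = I² R = (3.740)² × 69.3 = 969.2 W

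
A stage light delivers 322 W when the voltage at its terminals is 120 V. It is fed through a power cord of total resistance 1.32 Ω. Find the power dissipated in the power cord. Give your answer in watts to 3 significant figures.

The power cord and load are in series, so the same current flows in both; the loss is I²R_line.
I = P / V = 322 / 120 = 2.683 A through the power cord.
P_line = I² R_line = (2.683)² × 1.32 = 9.504 W

9.50 W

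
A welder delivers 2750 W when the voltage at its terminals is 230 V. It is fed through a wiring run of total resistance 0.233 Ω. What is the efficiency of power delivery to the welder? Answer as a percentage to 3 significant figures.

98.8 %

I = P / V = 2750 / 230 = 11.96 A through the wiring run.
P_line = I² R_line = (11.96)² × 0.233 = 33.31 W
P_source = P_load + P_line = 2750 + 33.31 = 2783 W
η = P_load / P_source = 2750 / 2783 = 0.9880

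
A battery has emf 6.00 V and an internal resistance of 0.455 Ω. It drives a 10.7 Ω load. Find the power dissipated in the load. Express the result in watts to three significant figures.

With r and R in series, I = ε/(r+R); the load dissipates I²R.
I = ε / (r + R) = 6.00 / (0.455 + 10.7) = 0.5379 A
P_load = I² R = (0.5379)² × 10.7 = 3.096 W

3.10 W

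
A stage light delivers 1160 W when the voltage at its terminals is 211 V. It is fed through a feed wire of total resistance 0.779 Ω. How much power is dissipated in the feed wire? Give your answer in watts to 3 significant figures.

Only the current and the line resistance are needed for the I²R loss.
I = P / V = 1160 / 211 = 5.498 A through the feed wire.
P_line = I² R_line = (5.498)² × 0.779 = 23.54 W

23.5 W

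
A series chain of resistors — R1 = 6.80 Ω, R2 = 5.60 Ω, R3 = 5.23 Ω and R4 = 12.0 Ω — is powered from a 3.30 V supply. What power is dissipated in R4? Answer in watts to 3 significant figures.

The current is common to all series resistors; compute it, then apply P = I²R for the target.
R_total = 6.80 + 5.60 + 5.23 + 12.0 = 29.63 Ω
I = V / R_total = 3.30 / 29.63 = 0.1114 A
P_R4 = I² × R4 = (0.1114)² × 12.0 = 0.1488 W

0.149 W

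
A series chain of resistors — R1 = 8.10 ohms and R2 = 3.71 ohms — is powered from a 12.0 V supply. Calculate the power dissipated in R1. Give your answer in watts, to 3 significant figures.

Since the resistors are in series they all carry the loop current I = V/R_total; the power in any one is I²R.
R_total = 8.10 + 3.71 = 11.81 Ω
I = V / R_total = 12.0 / 11.81 = 1.016 A
P_R1 = I² × R1 = (1.016)² × 8.10 = 8.363 W

8.36 W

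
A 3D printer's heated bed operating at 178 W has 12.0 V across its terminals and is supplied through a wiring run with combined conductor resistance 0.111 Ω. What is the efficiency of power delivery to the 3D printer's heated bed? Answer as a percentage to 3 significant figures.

I = P / V = 178 / 12.0 = 14.83 A through the wiring run.
P_line = I² R_line = (14.83)² × 0.111 = 24.42 W
P_source = P_load + P_line = 178.0 + 24.42 = 202.4 W
η = P_load / P_source = 178.0 / 202.4 = 0.8793

87.9 %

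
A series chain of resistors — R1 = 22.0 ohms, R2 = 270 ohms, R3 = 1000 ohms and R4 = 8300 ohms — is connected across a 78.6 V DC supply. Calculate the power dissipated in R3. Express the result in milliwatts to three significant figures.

67.1 mW

Since the resistors are in series they all carry the loop current I = V/R_total; the power in any one is I²R.
R_total = 22.0 + 270 + 1000 + 8300 = 9592 Ω
I = V / R_total = 78.6 / 9592 = 0.008194 A
P_R3 = I² × R3 = (0.008194)² × 1000 = 0.06715 W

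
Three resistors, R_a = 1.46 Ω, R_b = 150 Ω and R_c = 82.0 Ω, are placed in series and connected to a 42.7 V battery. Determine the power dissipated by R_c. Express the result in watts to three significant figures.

Since the resistors are in series they all carry the loop current I = V/R_total; the power in any one is I²R.
R_total = 1.46 + 150 + 82.0 = 233.5 Ω
I = V / R_total = 42.7 / 233.5 = 0.1829 A
P_R_c = I² × R_c = (0.1829)² × 82.0 = 2.743 W

2.74 W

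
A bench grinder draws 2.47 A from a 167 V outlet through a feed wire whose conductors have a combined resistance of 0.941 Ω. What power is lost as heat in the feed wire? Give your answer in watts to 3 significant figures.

5.74 W

The feed wire and load are in series, so the same current flows in both; the loss is I²R_line.
The feed wire carries the full 2.47 A.
P_line = I² R_line = (2.470)² × 0.941 = 5.741 W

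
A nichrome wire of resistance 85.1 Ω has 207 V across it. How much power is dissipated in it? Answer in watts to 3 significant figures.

With V across and R both known, P = V²/R gives the dissipation directly.
P = (207 V)² / 85.1 Ω = 503.5 W

504 W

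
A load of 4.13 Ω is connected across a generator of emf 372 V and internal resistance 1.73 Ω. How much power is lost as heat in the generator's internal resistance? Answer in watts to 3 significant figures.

Internal loss is I²r, with I set by the total series resistance r+R.
I = ε / (r + R) = 372 / (1.73 + 4.13) = 63.48 A
P_int = I² r = (63.48)² × 1.73 = 6972 W

6970 W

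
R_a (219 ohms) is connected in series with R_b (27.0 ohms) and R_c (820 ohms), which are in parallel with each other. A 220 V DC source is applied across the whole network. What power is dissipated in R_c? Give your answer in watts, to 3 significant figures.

0.671 W

First combine the parallel branches into one equivalent R_p, then R_a + R_p is a series pair.
R_p = (27.0×820)/(27.0+820) = 26.14 Ω
R_total = 219 + 26.14 = 245.1 Ω
I = V / R_total = 220 / 245.1 = 0.8974 A
Voltage across the parallel pair: V_p = I × R_p = 0.8974 × 26.14 = 23.46 V
With V_p across R_c, its power is V_p²/R_c.
P_R_c = (23.46)² / 820 = 0.6711 W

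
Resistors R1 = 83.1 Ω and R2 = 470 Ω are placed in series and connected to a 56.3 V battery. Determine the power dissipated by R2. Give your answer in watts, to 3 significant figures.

The current is common to all series resistors; compute it, then apply P = I²R for the target.
R_total = 83.1 + 470 = 553.1 Ω
I = V / R_total = 56.3 / 553.1 = 0.1018 A
P_R2 = I² × R2 = (0.1018)² × 470 = 4.870 W

4.87 W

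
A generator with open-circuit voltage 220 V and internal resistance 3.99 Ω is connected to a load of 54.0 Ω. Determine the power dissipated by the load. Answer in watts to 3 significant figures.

777 W

Find the circuit current first, then P = I²R for the load (series elements share I).
I = ε / (r + R) = 220 / (3.99 + 54.0) = 3.794 A
P_load = I² R = (3.794)² × 54.0 = 777.2 W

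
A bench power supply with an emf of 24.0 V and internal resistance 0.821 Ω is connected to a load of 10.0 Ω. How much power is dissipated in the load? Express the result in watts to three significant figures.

49.2 W

Find the circuit current first, then P = I²R for the load (series elements share I).
I = ε / (r + R) = 24.0 / (0.821 + 10.0) = 2.218 A
P_load = I² R = (2.218)² × 10.0 = 49.19 W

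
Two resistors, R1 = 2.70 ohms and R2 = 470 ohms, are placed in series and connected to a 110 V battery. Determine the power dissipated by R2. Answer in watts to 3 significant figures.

25.5 W

Since the resistors are in series they all carry the loop current I = V/R_total; the power in any one is I²R.
R_total = 2.70 + 470 = 472.7 Ω
I = V / R_total = 110 / 472.7 = 0.2327 A
P_R2 = I² × R2 = (0.2327)² × 470 = 25.45 W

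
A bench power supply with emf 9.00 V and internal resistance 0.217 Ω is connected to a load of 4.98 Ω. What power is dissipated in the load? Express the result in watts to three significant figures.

14.9 W

Find the circuit current first, then P = I²R for the load (series elements share I).
I = ε / (r + R) = 9.00 / (0.217 + 4.98) = 1.732 A
P_load = I² R = (1.732)² × 4.98 = 14.94 W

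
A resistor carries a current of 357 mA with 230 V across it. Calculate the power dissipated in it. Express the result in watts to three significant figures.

V and I are known directly — P = V I, no intermediate step needed.
P = 230 V × 0.3570 A = 82.11 W

82.1 W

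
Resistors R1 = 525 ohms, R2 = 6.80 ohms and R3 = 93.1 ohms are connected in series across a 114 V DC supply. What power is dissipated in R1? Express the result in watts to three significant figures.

17.5 W

Every series element carries the same I. Get I from the total resistance, then P = I² × R1.
R_total = 525 + 6.80 + 93.1 = 624.9 Ω
I = V / R_total = 114 / 624.9 = 0.1824 A
P_R1 = I² × R1 = (0.1824)² × 525 = 17.47 W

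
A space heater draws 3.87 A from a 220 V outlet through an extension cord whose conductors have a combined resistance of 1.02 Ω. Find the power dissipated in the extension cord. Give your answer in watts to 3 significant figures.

15.3 W

Line loss is just I²R for the cable — we know both I and R_line directly.
The extension cord carries the full 3.87 A.
P_line = I² R_line = (3.870)² × 1.02 = 15.28 W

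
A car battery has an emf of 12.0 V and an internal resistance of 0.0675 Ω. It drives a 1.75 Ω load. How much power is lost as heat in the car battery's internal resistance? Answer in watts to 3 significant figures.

The source's internal resistance is just another series element carrying I; its dissipation is I²r.
I = ε / (r + R) = 12.0 / (0.0675 + 1.75) = 6.602 A
P_int = I² r = (6.602)² × 0.0675 = 2.943 W

2.94 W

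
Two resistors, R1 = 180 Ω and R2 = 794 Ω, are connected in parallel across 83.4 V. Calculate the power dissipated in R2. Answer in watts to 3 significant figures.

8.76 W

R2 sits directly across the source, so P = V²/R with V = 83.4 V.
P_R2 = V² / R2 = (83.4)² / 794 Ω = 8.760 W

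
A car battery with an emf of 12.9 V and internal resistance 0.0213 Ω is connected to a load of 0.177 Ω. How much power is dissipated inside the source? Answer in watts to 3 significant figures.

90.1 W

The source's internal resistance is just another series element carrying I; its dissipation is I²r.
I = ε / (r + R) = 12.9 / (0.0213 + 0.177) = 65.05 A
P_int = I² r = (65.05)² × 0.0213 = 90.14 W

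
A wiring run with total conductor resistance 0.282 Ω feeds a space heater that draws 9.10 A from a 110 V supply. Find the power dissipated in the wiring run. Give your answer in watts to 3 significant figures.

Line loss is just I²R for the cable — we know both I and R_line directly.
The wiring run carries the full 9.10 A.
P_line = I² R_line = (9.100)² × 0.282 = 23.35 W

23.4 W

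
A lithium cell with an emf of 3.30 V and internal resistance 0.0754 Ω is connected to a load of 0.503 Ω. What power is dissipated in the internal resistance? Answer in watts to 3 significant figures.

The source's internal resistance is just another series element carrying I; its dissipation is I²r.
I = ε / (r + R) = 3.30 / (0.0754 + 0.503) = 5.705 A
P_int = I² r = (5.705)² × 0.0754 = 2.454 W

2.45 W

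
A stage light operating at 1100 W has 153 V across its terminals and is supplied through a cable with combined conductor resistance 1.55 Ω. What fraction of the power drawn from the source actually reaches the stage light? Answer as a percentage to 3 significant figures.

I = P / V = 1100 / 153 = 7.190 A through the cable.
P_line = I² R_line = (7.190)² × 1.55 = 80.12 W
P_source = P_load + P_line = 1100 + 80.12 = 1180 W
η = P_load / P_source = 1100 / 1180 = 0.9321

93.2 %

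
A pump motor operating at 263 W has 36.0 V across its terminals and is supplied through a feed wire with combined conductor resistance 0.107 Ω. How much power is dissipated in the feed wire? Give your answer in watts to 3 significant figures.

Only the current and the line resistance are needed for the I²R loss.
I = P / V = 263 / 36.0 = 7.306 A through the feed wire.
P_line = I² R_line = (7.306)² × 0.107 = 5.711 W

5.71 W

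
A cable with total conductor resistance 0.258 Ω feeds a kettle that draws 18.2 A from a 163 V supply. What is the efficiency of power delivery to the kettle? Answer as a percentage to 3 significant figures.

The cable carries the full 18.2 A.
P_line = I² R_line = (18.20)² × 0.258 = 85.46 W
P_source = V I = 163 × 18.20 = 2967 W; P_load = 2881 W
η = P_load / P_source = 2881 / 2967 = 0.9712

97.1 %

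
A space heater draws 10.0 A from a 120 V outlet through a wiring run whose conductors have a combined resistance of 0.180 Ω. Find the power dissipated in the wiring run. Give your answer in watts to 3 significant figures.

18.0 W

Line loss is just I²R for the cable — we know both I and R_line directly.
The wiring run carries the full 10.0 A.
P_line = I² R_line = (10.00)² × 0.180 = 18.00 W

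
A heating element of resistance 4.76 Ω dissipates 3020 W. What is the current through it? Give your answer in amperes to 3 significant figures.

Inverting the appropriate power form: I = √(P / R).
I = √(3020 / 4.76) = 25.19 A

25.2 A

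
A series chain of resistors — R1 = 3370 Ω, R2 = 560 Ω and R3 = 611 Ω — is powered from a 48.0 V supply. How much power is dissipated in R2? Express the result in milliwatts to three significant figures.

62.6 mW

In a series string the same current flows through every resistor — find that current, then P = I²R for the one we want.
R_total = 3370 + 560 + 611 = 4541 Ω
I = V / R_total = 48.0 / 4541 = 0.01057 A
P_R2 = I² × R2 = (0.01057)² × 560 = 0.06257 W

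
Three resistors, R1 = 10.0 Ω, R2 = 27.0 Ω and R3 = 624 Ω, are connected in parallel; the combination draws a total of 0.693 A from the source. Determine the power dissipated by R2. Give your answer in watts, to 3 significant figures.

Only the total current is stated, so first find the parallel equivalent to get the voltage across the combination.
1/R_eq = 1/10.0 + 1/27.0 + 1/624 ⇒ R_eq = 7.213 Ω
V = I_total × R_eq = 0.6930 × 7.213 = 4.999 V
P_R2 = V² / R2 = (4.999)² / 27.0 = 0.9254 W

0.925 W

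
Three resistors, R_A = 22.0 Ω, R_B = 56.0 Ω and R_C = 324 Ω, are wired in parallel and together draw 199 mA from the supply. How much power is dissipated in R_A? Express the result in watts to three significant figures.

We need the common branch voltage; get it from I_total × R_eq, then P = V²/R for the branch.
1/R_eq = 1/22.0 + 1/56.0 + 1/324 ⇒ R_eq = 15.06 Ω
V = I_total × R_eq = 0.1990 × 15.06 = 2.997 V
P_R_A = V² / R_A = (2.997)² / 22.0 = 0.4083 W

0.408 W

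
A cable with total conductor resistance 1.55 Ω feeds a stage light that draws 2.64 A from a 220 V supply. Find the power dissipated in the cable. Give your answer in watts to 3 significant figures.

The cable is a series resistance carrying the load current; its dissipation is I²R_line.
The cable carries the full 2.64 A.
P_line = I² R_line = (2.640)² × 1.55 = 10.80 W

10.8 W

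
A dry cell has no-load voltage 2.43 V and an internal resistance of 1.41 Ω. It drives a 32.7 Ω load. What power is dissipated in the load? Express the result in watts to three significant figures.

0.166 W

Load and internal resistance form a series loop — compute the loop current, then the load power via I²R.
I = ε / (r + R) = 2.43 / (1.41 + 32.7) = 0.07124 A
P_load = I² R = (0.07124)² × 32.7 = 0.1660 W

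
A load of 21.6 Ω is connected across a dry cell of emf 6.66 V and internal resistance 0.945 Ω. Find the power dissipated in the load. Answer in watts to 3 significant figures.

Find the circuit current first, then P = I²R for the load (series elements share I).
I = ε / (r + R) = 6.66 / (0.945 + 21.6) = 0.2954 A
P_load = I² R = (0.2954)² × 21.6 = 1.885 W

1.88 W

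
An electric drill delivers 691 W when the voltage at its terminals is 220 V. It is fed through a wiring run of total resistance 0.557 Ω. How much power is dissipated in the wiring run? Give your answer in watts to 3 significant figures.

The wiring run and load are in series, so the same current flows in both; the loss is I²R_line.
I = P / V = 691 / 220 = 3.141 A through the wiring run.
P_line = I² R_line = (3.141)² × 0.557 = 5.495 W

5.49 W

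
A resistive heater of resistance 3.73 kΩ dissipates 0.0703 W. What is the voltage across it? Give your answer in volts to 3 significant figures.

16.2 V

Inverting the appropriate power form: V = √(P R).
V = √(0.0703 × 3730) = 16.19 V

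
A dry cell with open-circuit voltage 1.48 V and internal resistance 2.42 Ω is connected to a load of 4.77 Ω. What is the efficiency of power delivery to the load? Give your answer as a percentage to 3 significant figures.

66.3 %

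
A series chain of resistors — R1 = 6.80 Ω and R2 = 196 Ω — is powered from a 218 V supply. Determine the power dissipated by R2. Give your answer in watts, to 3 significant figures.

Every series element carries the same I. Get I from the total resistance, then P = I² × R2.
R_total = 6.80 + 196 = 202.8 Ω
I = V / R_total = 218 / 202.8 = 1.075 A
P_R2 = I² × R2 = (1.075)² × 196 = 226.5 W

226 W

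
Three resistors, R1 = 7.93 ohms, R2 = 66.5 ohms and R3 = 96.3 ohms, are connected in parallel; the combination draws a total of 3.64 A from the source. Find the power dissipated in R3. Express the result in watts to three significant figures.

5.99 W

Parallel branches share V, not I — compute V via R_eq, then use V²/R for the target branch.
1/R_eq = 1/7.93 + 1/66.5 + 1/96.3 ⇒ R_eq = 6.600 Ω
V = I_total × R_eq = 3.640 × 6.600 = 24.02 V
P_R3 = V² / R3 = (24.02)² / 96.3 = 5.992 W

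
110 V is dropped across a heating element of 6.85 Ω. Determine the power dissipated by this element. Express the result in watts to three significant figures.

1770 W

V and R are stated; P = V²/R avoids computing the current.
P = (110 V)² / 6.85 Ω = 1766 W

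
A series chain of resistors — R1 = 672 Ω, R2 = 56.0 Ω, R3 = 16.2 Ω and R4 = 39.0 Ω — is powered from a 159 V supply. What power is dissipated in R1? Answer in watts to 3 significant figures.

In a series string the same current flows through every resistor — find that current, then P = I²R for the one we want.
R_total = 672 + 56.0 + 16.2 + 39.0 = 783.2 Ω
I = V / R_total = 159 / 783.2 = 0.2030 A
P_R1 = I² × R1 = (0.2030)² × 672 = 27.70 W

27.7 W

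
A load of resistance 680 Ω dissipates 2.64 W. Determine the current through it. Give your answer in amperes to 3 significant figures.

0.0623 A

Rearranging the power relation for the two known quantities gives I = √(P / R).
I = √(2.64 / 680) = 0.06231 A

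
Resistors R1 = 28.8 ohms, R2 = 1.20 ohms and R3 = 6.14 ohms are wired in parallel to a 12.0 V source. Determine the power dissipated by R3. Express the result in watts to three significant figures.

Each parallel branch sees the full supply voltage, so P = V²/R applies directly to the target branch.
P_R3 = V² / R3 = (12.0)² / 6.14 Ω = 23.45 W

23.5 W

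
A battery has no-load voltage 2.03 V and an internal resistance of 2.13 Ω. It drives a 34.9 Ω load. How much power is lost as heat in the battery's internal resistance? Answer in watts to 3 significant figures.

The internal resistance carries the same current as the load; P_int = I²r.
I = ε / (r + R) = 2.03 / (2.13 + 34.9) = 0.05482 A
P_int = I² r = (0.05482)² × 2.13 = 0.006401 W

0.00640 W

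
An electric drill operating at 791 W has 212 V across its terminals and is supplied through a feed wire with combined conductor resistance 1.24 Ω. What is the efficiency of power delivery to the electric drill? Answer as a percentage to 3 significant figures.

I = P / V = 791 / 212 = 3.731 A through the feed wire.
P_line = I² R_line = (3.731)² × 1.24 = 17.26 W
P_source = P_load + P_line = 791.0 + 17.26 = 808.3 W
η = P_load / P_source = 791.0 / 808.3 = 0.9786

97.9 %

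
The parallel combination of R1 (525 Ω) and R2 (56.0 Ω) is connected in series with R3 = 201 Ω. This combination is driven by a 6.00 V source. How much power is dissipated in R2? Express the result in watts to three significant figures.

0.0260 W

First find R_p for the parallel pair, then treat R_p + R3 as a series loop.
R_p = (525×56.0)/(525+56.0) = 50.60 Ω
R_total = R_p + 201 = 50.60 + 201 = 251.6 Ω
I = V / R_total = 6.00 / 251.6 = 0.02385 A
Voltage across the parallel pair: V_p = I × R_p = 0.02385 × 50.60 = 1.207 V
R2 sits across V_p; its power is V_p²/R.
P_R2 = (1.207)² / 56.0 = 0.02600 W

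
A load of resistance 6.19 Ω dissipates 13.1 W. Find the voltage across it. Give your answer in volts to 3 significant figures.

9.00 V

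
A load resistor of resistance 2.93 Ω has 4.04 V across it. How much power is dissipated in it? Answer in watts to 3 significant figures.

5.57 W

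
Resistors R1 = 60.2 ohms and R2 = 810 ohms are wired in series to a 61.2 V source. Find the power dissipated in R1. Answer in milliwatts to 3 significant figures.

Every series element carries the same I. Get I from the total resistance, then P = I² × R1.
R_total = 60.2 + 810 = 870.2 Ω
I = V / R_total = 61.2 / 870.2 = 0.07033 A
P_R1 = I² × R1 = (0.07033)² × 60.2 = 0.2978 W

298 mW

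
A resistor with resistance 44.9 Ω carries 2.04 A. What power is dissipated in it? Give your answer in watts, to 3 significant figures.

187 W

Current and resistance are given, so P = I²R is the direct form.
P = (2.040 A)² × 44.9 Ω = 186.9 W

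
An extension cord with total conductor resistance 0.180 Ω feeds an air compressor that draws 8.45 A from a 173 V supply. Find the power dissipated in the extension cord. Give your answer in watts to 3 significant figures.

12.9 W

Line loss is just I²R for the cable — we know both I and R_line directly.
The extension cord carries the full 8.45 A.
P_line = I² R_line = (8.450)² × 0.180 = 12.85 W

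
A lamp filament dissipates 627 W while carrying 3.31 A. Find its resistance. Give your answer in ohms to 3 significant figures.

57.2 Ω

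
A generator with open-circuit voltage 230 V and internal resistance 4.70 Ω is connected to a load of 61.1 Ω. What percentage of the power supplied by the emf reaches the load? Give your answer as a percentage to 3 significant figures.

The source delivers εI, of which I²R reaches the load and I²r is lost; since I is common, η = R/(R+r).
η = R / (R + r) = 61.1 / (61.1 + 4.70) = 0.9286

92.9 %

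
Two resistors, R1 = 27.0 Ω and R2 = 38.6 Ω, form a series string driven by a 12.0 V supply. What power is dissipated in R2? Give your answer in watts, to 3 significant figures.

1.29 W

Since the resistors are in series they all carry the loop current I = V/R_total; the power in any one is I²R.
R_total = 27.0 + 38.6 = 65.60 Ω
I = V / R_total = 12.0 / 65.60 = 0.1829 A
P_R2 = I² × R2 = (0.1829)² × 38.6 = 1.292 W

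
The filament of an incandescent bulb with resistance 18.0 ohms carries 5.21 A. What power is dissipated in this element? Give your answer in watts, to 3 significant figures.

Knowing I and R, the power is just I²R — no need to find V first.
P = (5.210 A)² × 18.0 Ω = 488.6 W

489 W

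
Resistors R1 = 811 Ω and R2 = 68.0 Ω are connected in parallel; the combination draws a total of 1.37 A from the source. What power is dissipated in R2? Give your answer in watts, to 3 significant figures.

We need the common branch voltage; get it from I_total × R_eq, then P = V²/R for the branch.
1/R_eq = 1/811 + 1/68.0 ⇒ R_eq = 62.74 Ω
V = I_total × R_eq = 1.370 × 62.74 = 85.95 V
P_R2 = V² / R2 = (85.95)² / 68.0 = 108.6 W

109 W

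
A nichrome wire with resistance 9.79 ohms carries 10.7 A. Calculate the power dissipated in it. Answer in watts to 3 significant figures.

1120 W

Current and resistance are given, so P = I²R is the direct form.
P = (10.70 A)² × 9.79 Ω = 1121 W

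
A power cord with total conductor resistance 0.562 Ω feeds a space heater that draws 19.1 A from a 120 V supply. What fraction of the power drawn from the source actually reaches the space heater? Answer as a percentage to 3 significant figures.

The power cord carries the full 19.1 A.
P_line = I² R_line = (19.10)² × 0.562 = 205.0 W
P_source = V I = 120 × 19.10 = 2292 W; P_load = 2087 W
η = P_load / P_source = 2087 / 2292 = 0.9105

91.1 %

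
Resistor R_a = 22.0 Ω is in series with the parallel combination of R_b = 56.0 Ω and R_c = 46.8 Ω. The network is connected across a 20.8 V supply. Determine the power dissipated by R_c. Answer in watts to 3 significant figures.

First combine the parallel branches into one equivalent R_p, then R_a + R_p is a series pair.
R_p = (56.0×46.8)/(56.0+46.8) = 25.49 Ω
R_total = 22.0 + 25.49 = 47.49 Ω
I = V / R_total = 20.8 / 47.49 = 0.4379 A
Voltage across the parallel pair: V_p = I × R_p = 0.4379 × 25.49 = 11.17 V
R_c is across V_p, so use P = V²/R for that branch.
P_R_c = (11.17)² / 46.8 = 2.664 W

2.66 W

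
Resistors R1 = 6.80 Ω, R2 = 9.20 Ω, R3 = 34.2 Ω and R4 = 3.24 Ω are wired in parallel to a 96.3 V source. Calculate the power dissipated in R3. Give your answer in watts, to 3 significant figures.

271 W

The supply voltage appears across each parallel branch — just use P = V²/R3.
P_R3 = V² / R3 = (96.3)² / 34.2 Ω = 271.2 W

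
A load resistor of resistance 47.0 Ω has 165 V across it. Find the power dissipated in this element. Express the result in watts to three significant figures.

579 W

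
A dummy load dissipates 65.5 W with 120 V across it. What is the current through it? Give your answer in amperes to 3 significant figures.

From P = V I = I²R = V²/R, with the two given quantities we get I = P / V.
I = 65.5 / 120 = 0.5458 A

0.546 A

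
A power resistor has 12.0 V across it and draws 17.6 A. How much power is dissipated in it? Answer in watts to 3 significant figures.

211 W

Since both terminal voltage and current are stated, P = V I gives the power in one step.
P = 12.0 V × 17.60 A = 211.2 W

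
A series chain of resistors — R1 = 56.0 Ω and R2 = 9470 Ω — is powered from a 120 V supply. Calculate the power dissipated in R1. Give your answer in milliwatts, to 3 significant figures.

8.89 mW

Series elements share the same current, so find I first, then use P = I²R.
R_total = 56.0 + 9470 = 9526 Ω
I = V / R_total = 120 / 9526 = 0.01260 A
P_R1 = I² × R1 = (0.01260)² × 56.0 = 0.008886 W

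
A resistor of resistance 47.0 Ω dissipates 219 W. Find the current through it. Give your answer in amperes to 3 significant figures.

2.16 A

The two known quantities fix the third via I = √(P / R).
I = √(219 / 47.0) = 2.159 A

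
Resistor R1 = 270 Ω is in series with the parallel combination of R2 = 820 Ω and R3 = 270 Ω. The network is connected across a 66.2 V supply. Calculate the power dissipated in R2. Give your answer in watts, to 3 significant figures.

0.985 W

Reduce the parallel pair to R_p first; the network is then a simple series string.
R_p = (820×270)/(820+270) = 203.1 Ω
R_total = 270 + 203.1 = 473.1 Ω
I = V / R_total = 66.2 / 473.1 = 0.1399 A
Voltage across the parallel pair: V_p = I × R_p = 0.1399 × 203.1 = 28.42 V
With V_p across R2, its power is V_p²/R2.
P_R2 = (28.42)² / 820 = 0.9851 W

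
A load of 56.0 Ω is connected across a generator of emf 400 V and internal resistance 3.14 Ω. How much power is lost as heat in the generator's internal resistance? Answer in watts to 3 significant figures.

r is in series with the load, so it carries the full circuit current — the loss in it is I²r.
I = ε / (r + R) = 400 / (3.14 + 56.0) = 6.764 A
P_int = I² r = (6.764)² × 3.14 = 143.6 W

144 W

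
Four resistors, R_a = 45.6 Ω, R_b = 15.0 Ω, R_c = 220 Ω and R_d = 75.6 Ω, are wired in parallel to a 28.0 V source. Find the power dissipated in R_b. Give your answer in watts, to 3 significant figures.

Each parallel branch sees the full supply voltage, so P = V²/R applies directly to the target branch.
P_R_b = V² / R_b = (28.0)² / 15.0 Ω = 52.27 W

52.3 W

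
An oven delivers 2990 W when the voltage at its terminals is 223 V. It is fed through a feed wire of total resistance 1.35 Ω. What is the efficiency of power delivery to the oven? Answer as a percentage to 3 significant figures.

92.5 %

I = P / V = 2990 / 223 = 13.41 A through the feed wire.
P_line = I² R_line = (13.41)² × 1.35 = 242.7 W
P_source = P_load + P_line = 2990 + 242.7 = 3233 W
η = P_load / P_source = 2990 / 3233 = 0.9249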